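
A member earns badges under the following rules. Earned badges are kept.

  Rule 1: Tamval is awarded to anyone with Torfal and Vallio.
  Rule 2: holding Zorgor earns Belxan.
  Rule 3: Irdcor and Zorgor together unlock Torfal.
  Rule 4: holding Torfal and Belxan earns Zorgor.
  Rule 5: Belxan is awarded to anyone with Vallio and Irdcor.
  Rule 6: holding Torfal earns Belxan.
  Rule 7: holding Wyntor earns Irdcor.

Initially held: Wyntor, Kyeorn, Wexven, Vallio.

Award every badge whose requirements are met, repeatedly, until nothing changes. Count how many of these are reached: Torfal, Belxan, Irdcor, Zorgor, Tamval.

With Wyntor, Irdcor is earned (Rule 7).
With Vallio and Irdcor, Belxan is earned (Rule 5).
Torfal would need Irdcor and Zorgor (Rule 3), but Zorgor is never earned.
Belxan: reached.
Irdcor: reached.
Zorgor would need Torfal and Belxan (Rule 4), but Torfal is never earned.
Tamval would need Torfal and Vallio (Rule 1), but Torfal is never earned.
Reached: Belxan and Irdcor — 2 of the 5.

2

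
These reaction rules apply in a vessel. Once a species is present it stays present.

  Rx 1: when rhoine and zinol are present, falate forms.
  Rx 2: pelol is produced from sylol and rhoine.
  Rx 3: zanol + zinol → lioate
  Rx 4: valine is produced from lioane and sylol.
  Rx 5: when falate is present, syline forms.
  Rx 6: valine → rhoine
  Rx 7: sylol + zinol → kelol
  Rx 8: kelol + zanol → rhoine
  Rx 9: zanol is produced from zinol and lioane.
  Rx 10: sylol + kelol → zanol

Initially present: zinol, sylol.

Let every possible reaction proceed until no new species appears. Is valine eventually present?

No

valine would need lioane and sylol (Rx 4), but lioane never forms.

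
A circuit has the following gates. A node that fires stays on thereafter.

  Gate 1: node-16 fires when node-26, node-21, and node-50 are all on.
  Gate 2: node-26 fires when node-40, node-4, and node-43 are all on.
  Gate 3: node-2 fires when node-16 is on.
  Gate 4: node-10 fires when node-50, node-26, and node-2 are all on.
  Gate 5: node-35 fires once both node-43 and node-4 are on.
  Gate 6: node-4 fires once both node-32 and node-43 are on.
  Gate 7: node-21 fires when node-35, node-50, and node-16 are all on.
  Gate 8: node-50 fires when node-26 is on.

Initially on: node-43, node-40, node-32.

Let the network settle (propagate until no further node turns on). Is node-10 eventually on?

No

node-10 would need node-50, node-26, and node-2 (Gate 4), but node-2 never turns on.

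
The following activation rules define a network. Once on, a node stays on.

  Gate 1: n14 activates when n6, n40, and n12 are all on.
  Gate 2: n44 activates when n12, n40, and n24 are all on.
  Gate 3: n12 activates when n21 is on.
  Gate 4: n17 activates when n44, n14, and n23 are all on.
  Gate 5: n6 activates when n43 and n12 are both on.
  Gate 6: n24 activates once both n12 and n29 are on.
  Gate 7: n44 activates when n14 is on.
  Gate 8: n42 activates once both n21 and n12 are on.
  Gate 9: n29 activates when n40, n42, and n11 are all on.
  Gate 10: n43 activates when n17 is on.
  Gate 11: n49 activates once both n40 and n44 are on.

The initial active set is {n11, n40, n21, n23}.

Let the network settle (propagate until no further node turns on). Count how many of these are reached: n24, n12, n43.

2

n21 is on, so n12 activates (Gate 3).
Gate 8: n21 and n12 on → n42 on.
n40, n42, and n11 are on, so n29 activates (Gate 9).
n12 and n29 are on, so n24 activates (Gate 6).
n24: reached.
n12: reached.
n43 would need n17 (Gate 10), but n17 never turns on.
Reached: n24 and n12 — 2 of the 3.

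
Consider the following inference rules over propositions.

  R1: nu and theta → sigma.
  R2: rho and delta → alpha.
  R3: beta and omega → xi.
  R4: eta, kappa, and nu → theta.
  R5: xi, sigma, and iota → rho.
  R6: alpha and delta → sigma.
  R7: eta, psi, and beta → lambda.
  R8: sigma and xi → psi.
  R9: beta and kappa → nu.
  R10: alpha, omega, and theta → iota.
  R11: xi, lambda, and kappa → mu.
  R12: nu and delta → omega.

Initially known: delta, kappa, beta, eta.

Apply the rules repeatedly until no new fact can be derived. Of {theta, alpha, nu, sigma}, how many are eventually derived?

From beta and kappa, R9 gives nu.
eta, kappa, and nu hold, so theta follows (R4).
nu and theta hold, so sigma follows (R1).
theta: reached.
alpha would need rho and delta (R2), but rho is never established.
nu: reached.
sigma: reached.
Reached: theta, nu, and sigma — 3 of the 4.

3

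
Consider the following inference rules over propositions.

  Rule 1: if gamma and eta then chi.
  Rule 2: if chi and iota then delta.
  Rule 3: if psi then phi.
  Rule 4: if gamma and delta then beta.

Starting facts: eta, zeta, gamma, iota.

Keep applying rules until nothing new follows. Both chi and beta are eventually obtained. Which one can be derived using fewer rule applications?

chi: gamma and eta hold, so chi follows (Rule 1). [1 rule application]
beta: From gamma and eta, Rule 1 gives chi. chi and iota hold, so delta follows (Rule 2). gamma and delta hold, so beta follows (Rule 4). [3 rule applications]
chi needs fewer.

chi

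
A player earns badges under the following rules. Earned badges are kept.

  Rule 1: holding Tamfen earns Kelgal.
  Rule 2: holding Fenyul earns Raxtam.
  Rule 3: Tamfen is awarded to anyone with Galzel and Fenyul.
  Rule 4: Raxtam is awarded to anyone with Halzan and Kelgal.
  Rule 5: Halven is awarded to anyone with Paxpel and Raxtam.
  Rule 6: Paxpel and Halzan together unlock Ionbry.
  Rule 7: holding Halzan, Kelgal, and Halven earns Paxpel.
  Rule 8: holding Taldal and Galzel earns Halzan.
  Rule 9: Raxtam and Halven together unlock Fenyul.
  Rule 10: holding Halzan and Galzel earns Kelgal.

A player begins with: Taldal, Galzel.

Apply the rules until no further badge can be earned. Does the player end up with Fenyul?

No

Fenyul would need Raxtam and Halven (Rule 9), but Halven is never earned.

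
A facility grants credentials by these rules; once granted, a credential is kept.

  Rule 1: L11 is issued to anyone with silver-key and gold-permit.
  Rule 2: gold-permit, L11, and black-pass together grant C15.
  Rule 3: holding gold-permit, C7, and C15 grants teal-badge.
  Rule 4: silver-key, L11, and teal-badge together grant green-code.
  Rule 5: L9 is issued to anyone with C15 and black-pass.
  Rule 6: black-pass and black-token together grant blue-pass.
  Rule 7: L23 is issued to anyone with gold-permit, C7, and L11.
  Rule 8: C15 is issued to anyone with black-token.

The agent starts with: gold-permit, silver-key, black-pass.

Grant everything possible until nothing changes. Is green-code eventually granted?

green-code would need silver-key, L11, and teal-badge (Rule 4), but teal-badge is never granted.

No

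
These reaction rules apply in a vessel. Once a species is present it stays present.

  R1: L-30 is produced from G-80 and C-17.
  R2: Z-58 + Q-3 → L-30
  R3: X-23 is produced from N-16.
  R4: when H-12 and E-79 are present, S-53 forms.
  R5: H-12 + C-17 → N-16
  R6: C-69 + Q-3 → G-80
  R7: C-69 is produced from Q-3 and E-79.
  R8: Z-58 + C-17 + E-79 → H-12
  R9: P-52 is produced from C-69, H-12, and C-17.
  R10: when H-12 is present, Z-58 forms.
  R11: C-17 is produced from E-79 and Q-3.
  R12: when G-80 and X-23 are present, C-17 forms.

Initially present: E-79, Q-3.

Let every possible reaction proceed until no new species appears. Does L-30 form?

Yes

E-79 and Q-3 present → C-17 forms (R11).
Q-3 and E-79 present → C-69 forms (R7).
C-69 and Q-3 present → G-80 forms (R6).
G-80 and C-17 present → L-30 forms (R1).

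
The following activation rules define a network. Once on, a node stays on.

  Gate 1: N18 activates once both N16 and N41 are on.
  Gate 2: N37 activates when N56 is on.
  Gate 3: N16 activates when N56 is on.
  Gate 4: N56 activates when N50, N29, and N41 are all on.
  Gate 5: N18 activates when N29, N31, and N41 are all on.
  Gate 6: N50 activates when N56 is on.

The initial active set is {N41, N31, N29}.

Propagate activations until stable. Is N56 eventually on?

No

N56 would need N50, N29, and N41 (Gate 4), but N50 never turns on.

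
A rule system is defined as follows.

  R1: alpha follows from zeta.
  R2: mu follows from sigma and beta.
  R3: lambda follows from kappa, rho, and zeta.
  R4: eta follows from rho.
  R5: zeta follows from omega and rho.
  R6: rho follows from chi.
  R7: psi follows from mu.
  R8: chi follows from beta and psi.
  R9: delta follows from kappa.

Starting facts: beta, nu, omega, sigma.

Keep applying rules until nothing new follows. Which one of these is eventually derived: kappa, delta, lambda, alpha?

From sigma and beta, R2 gives mu.
mu holds, so psi follows (R7).
beta and psi hold, so chi follows (R8).
From chi, R6 gives rho.
From omega and rho, R5 gives zeta.
From zeta, R1 gives alpha.
No rule produces kappa, and it is not given. delta would need kappa (R9), but kappa is never established. lambda would need kappa, rho, and zeta (R3), but kappa is never established.

alpha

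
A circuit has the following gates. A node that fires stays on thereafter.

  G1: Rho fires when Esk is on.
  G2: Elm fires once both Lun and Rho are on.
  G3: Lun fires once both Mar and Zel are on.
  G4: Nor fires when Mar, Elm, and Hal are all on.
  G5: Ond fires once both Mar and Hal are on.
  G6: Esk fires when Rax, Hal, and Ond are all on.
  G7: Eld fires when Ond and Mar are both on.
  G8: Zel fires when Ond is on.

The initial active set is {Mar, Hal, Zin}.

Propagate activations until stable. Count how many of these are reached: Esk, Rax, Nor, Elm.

Esk would need Rax, Hal, and Ond (G6), but Rax never turns on.
No rule produces Rax, and it is not given.
Nor would need Mar, Elm, and Hal (G4), but Elm never turns on.
Elm would need Lun and Rho (G2), but Rho never turns on.
None of the 4 are reached.

0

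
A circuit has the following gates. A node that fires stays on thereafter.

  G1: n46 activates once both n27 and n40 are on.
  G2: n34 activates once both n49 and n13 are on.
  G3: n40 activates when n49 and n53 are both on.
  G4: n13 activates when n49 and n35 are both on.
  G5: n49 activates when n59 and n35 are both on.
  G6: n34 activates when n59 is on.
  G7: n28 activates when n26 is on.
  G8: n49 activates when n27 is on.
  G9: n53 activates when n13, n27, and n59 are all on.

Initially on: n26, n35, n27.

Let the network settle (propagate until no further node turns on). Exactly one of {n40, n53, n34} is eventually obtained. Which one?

G8: n27 on → n49 on.
G4: n49 and n35 on → n13 on.
G2: n49 and n13 on → n34 on.
n40 would need n49 and n53 (G3), but n53 never turns on. n53 would need n13, n27, and n59 (G9), but n59 never turns on.

n34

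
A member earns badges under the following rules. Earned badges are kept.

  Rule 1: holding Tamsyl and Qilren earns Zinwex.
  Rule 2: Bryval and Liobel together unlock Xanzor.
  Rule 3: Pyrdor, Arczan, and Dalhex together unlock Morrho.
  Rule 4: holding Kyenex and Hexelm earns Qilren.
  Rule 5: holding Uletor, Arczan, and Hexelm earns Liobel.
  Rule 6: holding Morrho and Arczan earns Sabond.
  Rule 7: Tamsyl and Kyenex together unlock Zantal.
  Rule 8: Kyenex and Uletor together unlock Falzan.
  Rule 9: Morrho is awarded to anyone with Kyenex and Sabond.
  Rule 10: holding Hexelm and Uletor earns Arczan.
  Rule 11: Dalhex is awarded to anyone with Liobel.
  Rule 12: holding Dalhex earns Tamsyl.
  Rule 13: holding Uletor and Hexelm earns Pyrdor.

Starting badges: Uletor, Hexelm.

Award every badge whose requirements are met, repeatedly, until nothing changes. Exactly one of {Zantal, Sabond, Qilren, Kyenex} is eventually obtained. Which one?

Sabond

With Uletor and Hexelm, Pyrdor is earned (Rule 13).
With Hexelm and Uletor, Arczan is earned (Rule 10).
With Uletor, Arczan, and Hexelm, Liobel is earned (Rule 5).
With Liobel, Dalhex is earned (Rule 11).
With Pyrdor, Arczan, and Dalhex, Morrho is earned (Rule 3).
With Morrho and Arczan, Sabond is earned (Rule 6).
Zantal would need Tamsyl and Kyenex (Rule 7), but Kyenex is never earned. Qilren would need Kyenex and Hexelm (Rule 4), but Kyenex is never earned. No rule produces Kyenex, and it is not given.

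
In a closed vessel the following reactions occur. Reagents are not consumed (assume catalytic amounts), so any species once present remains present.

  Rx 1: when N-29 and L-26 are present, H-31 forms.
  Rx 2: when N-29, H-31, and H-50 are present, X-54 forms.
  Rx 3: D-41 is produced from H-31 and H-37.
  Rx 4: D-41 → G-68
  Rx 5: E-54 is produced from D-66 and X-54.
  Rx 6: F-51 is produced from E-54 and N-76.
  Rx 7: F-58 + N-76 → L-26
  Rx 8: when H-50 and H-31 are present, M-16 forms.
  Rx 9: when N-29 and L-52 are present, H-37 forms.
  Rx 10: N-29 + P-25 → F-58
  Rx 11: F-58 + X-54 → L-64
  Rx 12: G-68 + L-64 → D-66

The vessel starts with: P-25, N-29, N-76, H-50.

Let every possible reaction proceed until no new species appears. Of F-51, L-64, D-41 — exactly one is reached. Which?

L-64

N-29 and P-25 present → F-58 forms (Rx 10).
F-58 and N-76 present → L-26 forms (Rx 7).
N-29 and L-26 present → H-31 forms (Rx 1).
N-29, H-31, and H-50 present → X-54 forms (Rx 2).
F-58 and X-54 present → L-64 forms (Rx 11).
D-41 would need H-31 and H-37 (Rx 3), but H-37 never forms. F-51 would need E-54 and N-76 (Rx 6), but E-54 never forms.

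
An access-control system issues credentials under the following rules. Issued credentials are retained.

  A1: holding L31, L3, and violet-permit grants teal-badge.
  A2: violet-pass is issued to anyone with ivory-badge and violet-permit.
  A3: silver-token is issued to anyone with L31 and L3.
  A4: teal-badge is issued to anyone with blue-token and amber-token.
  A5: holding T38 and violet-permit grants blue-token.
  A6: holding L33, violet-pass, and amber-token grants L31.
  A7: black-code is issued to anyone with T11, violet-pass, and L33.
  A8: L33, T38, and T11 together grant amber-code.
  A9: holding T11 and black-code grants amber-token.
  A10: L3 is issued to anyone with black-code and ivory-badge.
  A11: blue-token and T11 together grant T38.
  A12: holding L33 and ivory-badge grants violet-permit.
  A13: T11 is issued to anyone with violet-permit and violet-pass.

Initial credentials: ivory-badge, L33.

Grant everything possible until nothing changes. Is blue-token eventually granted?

blue-token would need T38 and violet-permit (A5), but T38 is never granted.

No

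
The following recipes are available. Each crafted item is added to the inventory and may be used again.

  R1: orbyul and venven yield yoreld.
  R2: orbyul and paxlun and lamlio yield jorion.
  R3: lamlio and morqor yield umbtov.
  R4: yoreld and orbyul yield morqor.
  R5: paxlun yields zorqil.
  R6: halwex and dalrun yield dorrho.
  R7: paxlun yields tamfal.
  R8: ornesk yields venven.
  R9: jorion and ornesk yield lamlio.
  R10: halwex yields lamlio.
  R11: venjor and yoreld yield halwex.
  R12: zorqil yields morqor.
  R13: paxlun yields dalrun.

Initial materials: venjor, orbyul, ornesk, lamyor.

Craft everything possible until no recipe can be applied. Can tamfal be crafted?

No

tamfal would need paxlun (R7), but paxlun is never obtained.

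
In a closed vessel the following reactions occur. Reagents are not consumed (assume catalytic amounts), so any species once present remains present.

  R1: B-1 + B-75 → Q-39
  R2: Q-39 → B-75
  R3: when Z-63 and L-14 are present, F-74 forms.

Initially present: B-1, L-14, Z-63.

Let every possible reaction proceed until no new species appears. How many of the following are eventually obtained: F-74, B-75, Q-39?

Z-63 and L-14 present → F-74 forms (R3).
F-74: reached.
B-75 would need Q-39 (R2), but Q-39 never forms.
Q-39 would need B-1 and B-75 (R1), but B-75 never forms.
Reached: F-74 — 1 of the 3.

1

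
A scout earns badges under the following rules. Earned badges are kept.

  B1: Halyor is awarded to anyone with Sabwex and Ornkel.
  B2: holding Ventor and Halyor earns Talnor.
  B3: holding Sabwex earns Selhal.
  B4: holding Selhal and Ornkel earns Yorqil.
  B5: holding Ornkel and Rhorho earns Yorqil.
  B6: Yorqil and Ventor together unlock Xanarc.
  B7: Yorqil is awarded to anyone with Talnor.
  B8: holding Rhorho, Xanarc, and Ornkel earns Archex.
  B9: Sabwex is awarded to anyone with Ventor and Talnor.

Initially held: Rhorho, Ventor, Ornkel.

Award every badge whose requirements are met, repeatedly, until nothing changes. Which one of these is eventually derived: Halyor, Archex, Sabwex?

With Ornkel and Rhorho, Yorqil is earned (B5).
With Yorqil and Ventor, Xanarc is earned (B6).
With Rhorho, Xanarc, and Ornkel, Archex is earned (B8).
Halyor would need Sabwex and Ornkel (B1), but Sabwex is never earned. Sabwex would need Ventor and Talnor (B9), but Talnor is never earned.

Archex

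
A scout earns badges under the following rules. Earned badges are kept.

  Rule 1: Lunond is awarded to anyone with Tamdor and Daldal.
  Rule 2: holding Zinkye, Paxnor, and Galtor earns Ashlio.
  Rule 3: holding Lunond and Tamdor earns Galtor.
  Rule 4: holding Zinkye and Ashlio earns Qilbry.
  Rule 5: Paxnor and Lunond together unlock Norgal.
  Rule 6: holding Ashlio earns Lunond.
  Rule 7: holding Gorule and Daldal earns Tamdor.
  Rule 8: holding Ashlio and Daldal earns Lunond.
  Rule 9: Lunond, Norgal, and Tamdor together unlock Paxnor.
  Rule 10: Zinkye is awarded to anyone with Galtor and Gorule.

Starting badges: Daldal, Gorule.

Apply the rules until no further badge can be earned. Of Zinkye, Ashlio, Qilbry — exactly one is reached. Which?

Zinkye

With Gorule and Daldal, Tamdor is earned (Rule 7).
With Tamdor and Daldal, Lunond is earned (Rule 1).
With Lunond and Tamdor, Galtor is earned (Rule 3).
With Galtor and Gorule, Zinkye is earned (Rule 10).
Ashlio would need Zinkye, Paxnor, and Galtor (Rule 2), but Paxnor is never earned. Qilbry would need Zinkye and Ashlio (Rule 4), but Ashlio is never earned.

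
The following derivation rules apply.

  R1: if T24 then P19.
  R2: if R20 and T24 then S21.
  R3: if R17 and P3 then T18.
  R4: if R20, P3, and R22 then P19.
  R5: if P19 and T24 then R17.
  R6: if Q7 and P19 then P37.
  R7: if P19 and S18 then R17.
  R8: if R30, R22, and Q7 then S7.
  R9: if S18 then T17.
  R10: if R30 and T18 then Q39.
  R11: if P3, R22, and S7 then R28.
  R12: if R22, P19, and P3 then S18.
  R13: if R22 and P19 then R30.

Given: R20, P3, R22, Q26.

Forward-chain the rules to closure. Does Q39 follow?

Yes

From R20, P3, and R22, R4 gives P19.
R22 and P19 hold, so R30 follows (R13).
From R22, P19, and P3, R12 gives S18.
P19 and S18 hold, so R17 follows (R7).
R17 and P3 hold, so T18 follows (R3).
R30 and T18 hold, so Q39 follows (R10).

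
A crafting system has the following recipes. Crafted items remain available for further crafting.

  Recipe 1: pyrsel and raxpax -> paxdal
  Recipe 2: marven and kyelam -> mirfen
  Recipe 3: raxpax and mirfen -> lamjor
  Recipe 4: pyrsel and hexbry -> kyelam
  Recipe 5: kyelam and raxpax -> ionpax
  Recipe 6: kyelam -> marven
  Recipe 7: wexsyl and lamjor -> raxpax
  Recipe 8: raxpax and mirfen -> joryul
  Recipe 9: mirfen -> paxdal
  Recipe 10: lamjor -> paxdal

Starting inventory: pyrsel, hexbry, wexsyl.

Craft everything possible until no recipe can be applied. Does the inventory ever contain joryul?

No

joryul would need raxpax and mirfen (Recipe 8), but raxpax is never obtained.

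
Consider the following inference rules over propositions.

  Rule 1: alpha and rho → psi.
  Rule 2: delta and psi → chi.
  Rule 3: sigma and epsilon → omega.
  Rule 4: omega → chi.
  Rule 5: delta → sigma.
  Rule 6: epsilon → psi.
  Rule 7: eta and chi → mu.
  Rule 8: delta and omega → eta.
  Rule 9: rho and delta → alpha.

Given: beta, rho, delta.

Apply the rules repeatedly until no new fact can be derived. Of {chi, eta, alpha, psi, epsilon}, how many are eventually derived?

3

From rho and delta, Rule 9 gives alpha.
alpha and rho hold, so psi follows (Rule 1).
delta and psi hold, so chi follows (Rule 2).
chi: reached.
eta would need delta and omega (Rule 8), but omega is never established.
alpha: reached.
psi: reached.
No rule produces epsilon, and it is not given.
Reached: chi, alpha, and psi — 3 of the 5.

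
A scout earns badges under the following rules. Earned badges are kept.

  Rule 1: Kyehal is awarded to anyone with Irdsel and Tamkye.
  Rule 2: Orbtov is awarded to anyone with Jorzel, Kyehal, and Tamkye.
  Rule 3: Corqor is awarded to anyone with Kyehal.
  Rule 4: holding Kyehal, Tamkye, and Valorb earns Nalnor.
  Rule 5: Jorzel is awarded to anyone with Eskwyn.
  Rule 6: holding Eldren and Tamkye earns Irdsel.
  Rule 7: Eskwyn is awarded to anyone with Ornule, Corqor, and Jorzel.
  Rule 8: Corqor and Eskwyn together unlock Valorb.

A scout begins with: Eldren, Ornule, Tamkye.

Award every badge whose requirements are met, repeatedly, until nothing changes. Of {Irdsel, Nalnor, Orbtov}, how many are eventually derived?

1

With Eldren and Tamkye, Irdsel is earned (Rule 6).
Irdsel: reached.
Nalnor would need Kyehal, Tamkye, and Valorb (Rule 4), but Valorb is never earned.
Orbtov would need Jorzel, Kyehal, and Tamkye (Rule 2), but Jorzel is never earned.
Reached: Irdsel — 1 of the 3.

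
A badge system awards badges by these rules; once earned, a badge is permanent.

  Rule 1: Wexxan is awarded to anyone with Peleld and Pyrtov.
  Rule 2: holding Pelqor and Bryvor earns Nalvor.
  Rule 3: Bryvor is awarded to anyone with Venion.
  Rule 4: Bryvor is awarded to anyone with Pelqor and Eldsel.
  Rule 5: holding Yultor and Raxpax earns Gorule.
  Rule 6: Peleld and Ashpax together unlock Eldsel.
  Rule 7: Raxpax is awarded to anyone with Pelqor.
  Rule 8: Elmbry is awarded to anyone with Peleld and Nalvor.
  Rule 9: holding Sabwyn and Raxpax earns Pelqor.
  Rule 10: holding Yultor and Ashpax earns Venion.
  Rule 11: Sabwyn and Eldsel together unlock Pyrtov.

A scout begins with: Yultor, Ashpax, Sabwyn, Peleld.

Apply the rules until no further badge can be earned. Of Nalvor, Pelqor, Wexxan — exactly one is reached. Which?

With Peleld and Ashpax, Eldsel is earned (Rule 6).
With Sabwyn and Eldsel, Pyrtov is earned (Rule 11).
With Peleld and Pyrtov, Wexxan is earned (Rule 1).
Pelqor would need Sabwyn and Raxpax (Rule 9), but Raxpax is never earned. Nalvor would need Pelqor and Bryvor (Rule 2), but Pelqor is never earned.

Wexxan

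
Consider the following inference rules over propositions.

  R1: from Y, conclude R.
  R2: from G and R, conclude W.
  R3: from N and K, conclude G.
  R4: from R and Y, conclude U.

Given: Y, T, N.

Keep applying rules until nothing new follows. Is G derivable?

No

G would need N and K (R3), but K is never established.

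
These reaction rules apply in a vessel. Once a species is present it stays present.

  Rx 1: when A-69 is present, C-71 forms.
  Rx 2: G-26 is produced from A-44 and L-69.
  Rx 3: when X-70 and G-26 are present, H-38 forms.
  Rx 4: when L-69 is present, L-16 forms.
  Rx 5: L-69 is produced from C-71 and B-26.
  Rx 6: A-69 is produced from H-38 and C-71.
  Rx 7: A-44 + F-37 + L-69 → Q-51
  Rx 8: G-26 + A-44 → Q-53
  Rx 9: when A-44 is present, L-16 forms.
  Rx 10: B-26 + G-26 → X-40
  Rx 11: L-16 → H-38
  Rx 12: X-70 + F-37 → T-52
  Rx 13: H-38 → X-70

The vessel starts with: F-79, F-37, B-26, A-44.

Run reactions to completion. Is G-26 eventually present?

No

G-26 would need A-44 and L-69 (Rx 2), but L-69 never forms.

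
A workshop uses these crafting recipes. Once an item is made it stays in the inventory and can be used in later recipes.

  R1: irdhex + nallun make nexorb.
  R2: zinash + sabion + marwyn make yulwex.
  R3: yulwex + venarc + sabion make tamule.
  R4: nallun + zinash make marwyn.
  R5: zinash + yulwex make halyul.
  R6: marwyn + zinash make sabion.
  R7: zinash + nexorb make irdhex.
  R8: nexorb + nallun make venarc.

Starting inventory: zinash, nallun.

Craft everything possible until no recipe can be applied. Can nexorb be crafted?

nexorb would need irdhex and nallun (R1), but irdhex is never obtained.

No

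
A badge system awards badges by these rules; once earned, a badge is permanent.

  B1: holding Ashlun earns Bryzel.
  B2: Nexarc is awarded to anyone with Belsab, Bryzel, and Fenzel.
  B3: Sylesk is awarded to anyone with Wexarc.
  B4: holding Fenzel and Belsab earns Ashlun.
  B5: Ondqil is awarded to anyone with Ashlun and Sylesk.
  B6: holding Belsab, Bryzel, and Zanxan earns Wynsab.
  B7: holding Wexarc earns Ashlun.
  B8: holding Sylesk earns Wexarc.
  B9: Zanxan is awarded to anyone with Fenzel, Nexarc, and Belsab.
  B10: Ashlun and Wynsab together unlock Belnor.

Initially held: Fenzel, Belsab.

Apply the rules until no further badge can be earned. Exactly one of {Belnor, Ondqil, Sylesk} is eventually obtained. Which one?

With Fenzel and Belsab, Ashlun is earned (B4).
With Ashlun, Bryzel is earned (B1).
With Belsab, Bryzel, and Fenzel, Nexarc is earned (B2).
With Fenzel, Nexarc, and Belsab, Zanxan is earned (B9).
With Belsab, Bryzel, and Zanxan, Wynsab is earned (B6).
With Ashlun and Wynsab, Belnor is earned (B10).
Ondqil would need Ashlun and Sylesk (B5), but Sylesk is never earned. Sylesk would need Wexarc (B3), but Wexarc is never earned.

Belnor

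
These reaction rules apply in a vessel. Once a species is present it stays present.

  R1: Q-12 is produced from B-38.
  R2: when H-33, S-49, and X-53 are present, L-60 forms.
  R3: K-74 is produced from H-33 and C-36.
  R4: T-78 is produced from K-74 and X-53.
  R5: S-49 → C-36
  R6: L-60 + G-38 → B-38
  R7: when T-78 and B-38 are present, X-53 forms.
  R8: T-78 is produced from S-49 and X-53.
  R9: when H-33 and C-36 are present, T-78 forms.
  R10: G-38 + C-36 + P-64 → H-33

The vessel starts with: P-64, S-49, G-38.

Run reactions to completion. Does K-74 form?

Yes

S-49 present → C-36 forms (R5).
G-38, C-36, and P-64 present → H-33 forms (R10).
H-33 and C-36 present → K-74 forms (R3).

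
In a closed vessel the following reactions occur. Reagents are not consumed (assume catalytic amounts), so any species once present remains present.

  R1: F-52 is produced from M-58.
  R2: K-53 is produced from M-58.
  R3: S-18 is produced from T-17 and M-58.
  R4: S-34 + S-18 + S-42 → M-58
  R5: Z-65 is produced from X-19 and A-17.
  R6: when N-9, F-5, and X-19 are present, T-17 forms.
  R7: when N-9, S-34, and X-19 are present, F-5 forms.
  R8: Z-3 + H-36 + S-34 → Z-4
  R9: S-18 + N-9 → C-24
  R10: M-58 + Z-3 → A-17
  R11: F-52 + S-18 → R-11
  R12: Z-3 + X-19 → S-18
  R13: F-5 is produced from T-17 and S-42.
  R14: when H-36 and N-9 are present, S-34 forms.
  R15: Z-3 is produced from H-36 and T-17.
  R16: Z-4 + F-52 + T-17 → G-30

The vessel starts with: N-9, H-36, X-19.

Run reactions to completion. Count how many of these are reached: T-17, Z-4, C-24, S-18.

4

H-36 and N-9 present → S-34 forms (R14).
N-9, S-34, and X-19 present → F-5 forms (R7).
N-9, F-5, and X-19 present → T-17 forms (R6).
H-36 and T-17 present → Z-3 forms (R15).
Z-3, H-36, and S-34 present → Z-4 forms (R8).
Z-3 and X-19 present → S-18 forms (R12).
S-18 and N-9 present → C-24 forms (R9).
T-17: reached.
Z-4: reached.
C-24: reached.
S-18: reached.
All 4 are reached.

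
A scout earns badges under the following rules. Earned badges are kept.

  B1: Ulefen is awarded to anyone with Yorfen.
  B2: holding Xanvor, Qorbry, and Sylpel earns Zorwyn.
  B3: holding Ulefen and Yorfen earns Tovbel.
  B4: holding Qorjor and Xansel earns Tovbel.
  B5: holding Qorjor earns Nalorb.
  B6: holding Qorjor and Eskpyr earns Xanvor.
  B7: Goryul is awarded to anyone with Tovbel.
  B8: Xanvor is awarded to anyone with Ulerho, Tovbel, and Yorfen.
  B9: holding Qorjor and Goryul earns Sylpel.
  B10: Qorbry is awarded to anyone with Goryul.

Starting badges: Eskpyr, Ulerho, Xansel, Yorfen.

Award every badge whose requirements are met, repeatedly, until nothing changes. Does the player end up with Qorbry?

With Yorfen, Ulefen is earned (B1).
With Ulefen and Yorfen, Tovbel is earned (B3).
With Tovbel, Goryul is earned (B7).
With Goryul, Qorbry is earned (B10).

Yes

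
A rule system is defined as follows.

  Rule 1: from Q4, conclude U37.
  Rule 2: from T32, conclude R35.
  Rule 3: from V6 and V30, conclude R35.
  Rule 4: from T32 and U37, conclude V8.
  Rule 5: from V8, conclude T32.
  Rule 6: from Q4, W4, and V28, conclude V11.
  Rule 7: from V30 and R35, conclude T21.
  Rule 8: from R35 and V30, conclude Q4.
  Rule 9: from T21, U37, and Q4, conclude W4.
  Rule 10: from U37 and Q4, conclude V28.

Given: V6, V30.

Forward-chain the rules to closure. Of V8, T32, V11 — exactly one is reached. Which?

V6 and V30 hold, so R35 follows (Rule 3).
From V30 and R35, Rule 7 gives T21.
From R35 and V30, Rule 8 gives Q4.
From Q4, Rule 1 gives U37.
From T21, U37, and Q4, Rule 9 gives W4.
From U37 and Q4, Rule 10 gives V28.
From Q4, W4, and V28, Rule 6 gives V11.
T32 would need V8 (Rule 5), but V8 is never established. V8 would need T32 and U37 (Rule 4), but T32 is never established.

V11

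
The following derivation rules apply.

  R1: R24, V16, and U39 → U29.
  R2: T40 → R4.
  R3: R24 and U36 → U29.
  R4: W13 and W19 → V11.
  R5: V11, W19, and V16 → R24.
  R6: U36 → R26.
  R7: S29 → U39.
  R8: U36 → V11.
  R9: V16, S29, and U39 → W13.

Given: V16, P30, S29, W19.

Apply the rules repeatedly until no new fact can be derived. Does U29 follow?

Yes

From S29, R7 gives U39.
V16, S29, and U39 hold, so W13 follows (R9).
From W13 and W19, R4 gives V11.
V11, W19, and V16 hold, so R24 follows (R5).
From R24, V16, and U39, R1 gives U29.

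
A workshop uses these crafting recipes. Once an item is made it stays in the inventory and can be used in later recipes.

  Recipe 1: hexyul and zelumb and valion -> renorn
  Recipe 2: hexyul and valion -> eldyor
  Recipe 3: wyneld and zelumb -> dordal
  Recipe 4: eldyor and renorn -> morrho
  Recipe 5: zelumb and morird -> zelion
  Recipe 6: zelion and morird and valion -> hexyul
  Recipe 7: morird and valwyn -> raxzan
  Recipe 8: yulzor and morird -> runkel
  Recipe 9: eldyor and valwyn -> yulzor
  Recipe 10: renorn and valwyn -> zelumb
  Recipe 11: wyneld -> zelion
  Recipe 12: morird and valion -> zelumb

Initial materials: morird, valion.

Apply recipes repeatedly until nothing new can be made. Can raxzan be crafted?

raxzan would need morird and valwyn (Recipe 7), but valwyn is never obtained.

No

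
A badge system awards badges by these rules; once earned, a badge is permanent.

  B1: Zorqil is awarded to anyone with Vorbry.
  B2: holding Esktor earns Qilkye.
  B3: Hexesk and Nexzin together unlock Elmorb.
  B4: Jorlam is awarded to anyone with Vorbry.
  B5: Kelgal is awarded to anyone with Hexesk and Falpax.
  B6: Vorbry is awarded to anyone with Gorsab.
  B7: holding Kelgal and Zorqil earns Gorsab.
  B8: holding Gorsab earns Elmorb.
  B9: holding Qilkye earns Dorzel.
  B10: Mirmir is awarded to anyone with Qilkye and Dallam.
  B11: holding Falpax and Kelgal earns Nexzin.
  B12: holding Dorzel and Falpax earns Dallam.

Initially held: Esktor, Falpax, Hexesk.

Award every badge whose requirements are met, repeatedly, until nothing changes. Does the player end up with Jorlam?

Jorlam would need Vorbry (B4), but Vorbry is never earned.

No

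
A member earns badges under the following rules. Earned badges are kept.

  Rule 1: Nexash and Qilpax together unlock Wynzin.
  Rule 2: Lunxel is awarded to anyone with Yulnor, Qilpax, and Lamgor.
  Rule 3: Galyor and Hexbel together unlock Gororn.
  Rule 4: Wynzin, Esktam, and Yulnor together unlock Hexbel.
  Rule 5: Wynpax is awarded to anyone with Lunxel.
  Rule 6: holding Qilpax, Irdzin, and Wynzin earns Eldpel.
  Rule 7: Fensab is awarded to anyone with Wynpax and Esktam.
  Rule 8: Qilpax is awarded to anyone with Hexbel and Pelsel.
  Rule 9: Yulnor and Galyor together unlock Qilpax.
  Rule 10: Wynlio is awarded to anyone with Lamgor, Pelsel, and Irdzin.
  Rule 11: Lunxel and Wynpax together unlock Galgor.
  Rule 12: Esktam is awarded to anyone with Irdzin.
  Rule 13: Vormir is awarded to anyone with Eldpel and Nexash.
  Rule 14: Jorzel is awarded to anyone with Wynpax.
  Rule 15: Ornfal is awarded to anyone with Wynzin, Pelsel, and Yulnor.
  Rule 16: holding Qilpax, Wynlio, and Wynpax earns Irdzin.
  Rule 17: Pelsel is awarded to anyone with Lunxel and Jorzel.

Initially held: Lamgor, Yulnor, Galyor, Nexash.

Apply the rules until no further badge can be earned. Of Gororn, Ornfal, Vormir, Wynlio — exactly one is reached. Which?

Ornfal

With Yulnor and Galyor, Qilpax is earned (Rule 9).
With Nexash and Qilpax, Wynzin is earned (Rule 1).
With Yulnor, Qilpax, and Lamgor, Lunxel is earned (Rule 2).
With Lunxel, Wynpax is earned (Rule 5).
With Wynpax, Jorzel is earned (Rule 14).
With Lunxel and Jorzel, Pelsel is earned (Rule 17).
With Wynzin, Pelsel, and Yulnor, Ornfal is earned (Rule 15).
Gororn would need Galyor and Hexbel (Rule 3), but Hexbel is never earned. Wynlio would need Lamgor, Pelsel, and Irdzin (Rule 10), but Irdzin is never earned. Vormir would need Eldpel and Nexash (Rule 13), but Eldpel is never earned.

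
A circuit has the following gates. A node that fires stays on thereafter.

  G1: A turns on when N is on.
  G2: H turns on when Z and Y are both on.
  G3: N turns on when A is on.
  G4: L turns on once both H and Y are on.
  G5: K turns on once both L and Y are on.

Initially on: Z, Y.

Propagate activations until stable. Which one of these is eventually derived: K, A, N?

K

Z and Y are on, so H turns on (G2).
G4: H and Y on → L on.
L and Y are on, so K turns on (G5).
N would need A (G3), but A never turns on. A would need N (G1), but N never turns on.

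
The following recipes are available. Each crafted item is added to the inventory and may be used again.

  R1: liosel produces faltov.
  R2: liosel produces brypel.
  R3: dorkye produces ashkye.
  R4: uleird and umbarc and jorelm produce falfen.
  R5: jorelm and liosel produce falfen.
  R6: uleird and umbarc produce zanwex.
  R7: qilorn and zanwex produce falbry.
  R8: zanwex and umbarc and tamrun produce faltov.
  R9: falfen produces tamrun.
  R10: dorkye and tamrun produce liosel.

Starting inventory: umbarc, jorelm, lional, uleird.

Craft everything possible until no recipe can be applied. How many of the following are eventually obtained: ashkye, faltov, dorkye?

Using R4, uleird, umbarc, and jorelm make falfen.
uleird and umbarc → zanwex (R6).
Using R9, falfen makes tamrun.
zanwex and umbarc and tamrun → faltov (R8).
ashkye would need dorkye (R3), but dorkye is never obtained.
faltov: reached.
No rule produces dorkye, and it is not given.
Reached: faltov — 1 of the 3.

1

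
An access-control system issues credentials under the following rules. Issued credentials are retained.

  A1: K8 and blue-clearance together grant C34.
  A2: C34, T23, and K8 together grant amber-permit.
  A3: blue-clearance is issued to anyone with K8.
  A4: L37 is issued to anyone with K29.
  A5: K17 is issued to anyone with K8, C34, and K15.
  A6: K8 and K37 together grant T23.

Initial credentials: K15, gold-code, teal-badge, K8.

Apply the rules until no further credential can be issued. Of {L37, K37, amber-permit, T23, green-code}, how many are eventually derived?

0

L37 would need K29 (A4), but K29 is never granted.
No rule produces K37, and it is not given.
amber-permit would need C34, T23, and K8 (A2), but T23 is never granted.
T23 would need K8 and K37 (A6), but K37 is never granted.
No rule produces green-code, and it is not given.
None of the 5 are reached.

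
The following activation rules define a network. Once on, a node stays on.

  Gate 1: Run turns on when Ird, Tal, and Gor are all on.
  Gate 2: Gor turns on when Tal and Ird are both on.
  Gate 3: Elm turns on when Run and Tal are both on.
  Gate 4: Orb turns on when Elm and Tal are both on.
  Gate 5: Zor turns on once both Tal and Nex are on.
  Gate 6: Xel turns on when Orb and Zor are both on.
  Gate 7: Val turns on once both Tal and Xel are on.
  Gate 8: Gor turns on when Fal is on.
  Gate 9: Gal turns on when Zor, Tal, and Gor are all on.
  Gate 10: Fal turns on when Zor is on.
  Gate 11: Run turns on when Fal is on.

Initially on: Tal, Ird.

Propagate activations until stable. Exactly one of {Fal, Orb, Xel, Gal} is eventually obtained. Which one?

Tal and Ird are on, so Gor turns on (Gate 2).
Ird, Tal, and Gor are on, so Run turns on (Gate 1).
Run and Tal are on, so Elm turns on (Gate 3).
Gate 4: Elm and Tal on → Orb on.
Xel would need Orb and Zor (Gate 6), but Zor never turns on. Fal would need Zor (Gate 10), but Zor never turns on. Gal would need Zor, Tal, and Gor (Gate 9), but Zor never turns on.

Orb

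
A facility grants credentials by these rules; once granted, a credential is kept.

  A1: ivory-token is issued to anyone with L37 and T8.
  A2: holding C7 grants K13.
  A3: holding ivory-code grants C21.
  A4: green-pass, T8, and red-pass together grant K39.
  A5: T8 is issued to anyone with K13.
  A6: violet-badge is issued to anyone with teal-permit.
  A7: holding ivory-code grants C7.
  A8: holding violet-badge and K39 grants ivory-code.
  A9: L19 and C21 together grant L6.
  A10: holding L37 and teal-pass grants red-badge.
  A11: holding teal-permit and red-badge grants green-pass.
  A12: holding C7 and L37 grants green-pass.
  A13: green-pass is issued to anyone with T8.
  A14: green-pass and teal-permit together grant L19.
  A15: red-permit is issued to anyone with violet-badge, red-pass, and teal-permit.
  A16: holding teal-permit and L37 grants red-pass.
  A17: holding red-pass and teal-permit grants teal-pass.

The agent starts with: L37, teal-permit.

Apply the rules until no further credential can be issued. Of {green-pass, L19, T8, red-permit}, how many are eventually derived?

3

Holding teal-permit and L37 grants red-pass (A16).
Holding teal-permit grants violet-badge (A6).
Holding red-pass and teal-permit grants teal-pass (A17).
Holding violet-badge, red-pass, and teal-permit grants red-permit (A15).
Holding L37 and teal-pass grants red-badge (A10).
Holding teal-permit and red-badge grants green-pass (A11).
Holding green-pass and teal-permit grants L19 (A14).
green-pass: reached.
L19: reached.
T8 would need K13 (A5), but K13 is never granted.
red-permit: reached.
Reached: green-pass, L19, and red-permit — 3 of the 4.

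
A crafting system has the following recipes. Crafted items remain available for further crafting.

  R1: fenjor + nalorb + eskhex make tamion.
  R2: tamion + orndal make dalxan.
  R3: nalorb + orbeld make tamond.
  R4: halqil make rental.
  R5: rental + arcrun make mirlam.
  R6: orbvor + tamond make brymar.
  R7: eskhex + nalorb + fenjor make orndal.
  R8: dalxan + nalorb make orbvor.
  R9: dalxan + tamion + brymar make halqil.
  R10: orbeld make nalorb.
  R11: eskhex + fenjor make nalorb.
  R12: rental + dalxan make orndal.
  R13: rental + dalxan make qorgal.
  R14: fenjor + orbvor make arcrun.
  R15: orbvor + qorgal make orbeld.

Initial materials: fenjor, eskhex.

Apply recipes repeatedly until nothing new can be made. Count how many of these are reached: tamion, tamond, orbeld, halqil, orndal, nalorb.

eskhex + fenjor → nalorb (R11).
fenjor + nalorb + eskhex → tamion (R1).
eskhex + nalorb + fenjor → orndal (R7).
tamion: reached.
tamond would need nalorb and orbeld (R3), but orbeld is never obtained.
orbeld would need orbvor and qorgal (R15), but qorgal is never obtained.
halqil would need dalxan, tamion, and brymar (R9), but brymar is never obtained.
orndal: reached.
nalorb: reached.
Reached: tamion, orndal, and nalorb — 3 of the 6.

3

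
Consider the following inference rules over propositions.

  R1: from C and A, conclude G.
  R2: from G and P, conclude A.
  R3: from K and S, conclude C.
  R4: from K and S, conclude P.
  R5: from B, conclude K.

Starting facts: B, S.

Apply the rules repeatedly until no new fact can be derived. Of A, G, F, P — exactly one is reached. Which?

P

From B, R5 gives K.
K and S hold, so P follows (R4).
G would need C and A (R1), but A is never established. No rule produces F, and it is not given. A would need G and P (R2), but G is never established.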